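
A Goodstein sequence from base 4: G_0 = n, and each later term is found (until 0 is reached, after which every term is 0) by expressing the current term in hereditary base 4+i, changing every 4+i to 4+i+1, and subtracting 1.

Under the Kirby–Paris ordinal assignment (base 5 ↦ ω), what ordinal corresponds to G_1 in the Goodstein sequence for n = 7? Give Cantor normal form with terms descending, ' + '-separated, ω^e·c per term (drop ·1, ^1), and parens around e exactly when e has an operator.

step 0: 7 = 4 + 3; sub 5 for 4: 5 + 3; = 8; G_1 = 8−1 = 7
step 1: 7 = 5 + 2; sub 6 for 5: 6 + 2; = 8; G_2 = 8−1 = 7

ω + 2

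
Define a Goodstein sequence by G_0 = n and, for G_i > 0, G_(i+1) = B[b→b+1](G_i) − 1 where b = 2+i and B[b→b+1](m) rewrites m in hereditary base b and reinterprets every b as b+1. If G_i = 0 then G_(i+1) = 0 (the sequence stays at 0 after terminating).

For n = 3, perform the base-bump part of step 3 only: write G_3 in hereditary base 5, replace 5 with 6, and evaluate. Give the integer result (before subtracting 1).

base 2: 3 = 2 + 1; at 3: 3 + 1 = 4; next = 3
base 3: 3 = 3; at 4: 4 = 4; next = 3
base 4: 3 = 3; at 5: 3 = 3; next = 2
base 5: 2 = 2; at 6: 2 = 2; next = 1

2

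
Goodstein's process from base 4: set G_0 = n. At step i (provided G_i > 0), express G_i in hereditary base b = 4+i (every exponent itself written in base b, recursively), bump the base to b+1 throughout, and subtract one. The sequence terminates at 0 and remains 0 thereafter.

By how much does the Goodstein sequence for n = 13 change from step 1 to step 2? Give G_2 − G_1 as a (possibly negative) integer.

2

i=0: 13 = 3·4 + 1 (b=4); 4→5: 3·5 + 1 = 16; 16−1 = 15
i=1: 15 = 3·5 (b=5); 5→6: 3·6 = 18; 18−1 = 17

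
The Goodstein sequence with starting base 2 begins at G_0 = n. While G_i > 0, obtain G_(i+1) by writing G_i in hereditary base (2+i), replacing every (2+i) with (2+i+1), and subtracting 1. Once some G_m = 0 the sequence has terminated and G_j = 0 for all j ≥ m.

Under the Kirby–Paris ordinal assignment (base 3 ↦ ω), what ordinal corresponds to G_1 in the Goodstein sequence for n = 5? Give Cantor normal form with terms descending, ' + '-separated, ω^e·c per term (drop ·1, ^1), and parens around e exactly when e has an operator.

ω^ω

5 —HB2→ 2^2 + 1 —bump→ 3^3 + 1 = 28 —(−1)→ 27
27 —HB3→ 3^3 —bump→ 4^4 = 256 —(−1)→ 255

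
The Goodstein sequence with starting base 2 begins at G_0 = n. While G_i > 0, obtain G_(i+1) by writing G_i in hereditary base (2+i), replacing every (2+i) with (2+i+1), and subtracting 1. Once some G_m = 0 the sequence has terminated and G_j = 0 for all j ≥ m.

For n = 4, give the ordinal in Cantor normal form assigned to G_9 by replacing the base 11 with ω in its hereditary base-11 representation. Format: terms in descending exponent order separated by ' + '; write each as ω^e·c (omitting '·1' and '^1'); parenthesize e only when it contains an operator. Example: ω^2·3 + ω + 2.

base 2: 4 = 2^2; at 3: 3^3 = 27; next = 26
base 3: 26 = 2·3^2 + 2·3 + 2; at 4: 2·4^2 + 2·4 + 2 = 42; next = 41
base 4: 41 = 2·4^2 + 2·4 + 1; at 5: 2·5^2 + 2·5 + 1 = 61; next = 60
base 5: 60 = 2·5^2 + 2·5; at 6: 2·6^2 + 2·6 = 84; next = 83
base 6: 83 = 2·6^2 + 6 + 5; at 7: 2·7^2 + 7 + 5 = 110; next = 109
base 7: 109 = 2·7^2 + 7 + 4; at 8: 2·8^2 + 8 + 4 = 140; next = 139
base 8: 139 = 2·8^2 + 8 + 3; at 9: 2·9^2 + 9 + 3 = 174; next = 173
base 9: 173 = 2·9^2 + 9 + 2; at 10: 2·10^2 + 10 + 2 = 212; next = 211
base 10: 211 = 2·10^2 + 10 + 1; at 11: 2·11^2 + 11 + 1 = 254; next = 253

ω^2·2 + ω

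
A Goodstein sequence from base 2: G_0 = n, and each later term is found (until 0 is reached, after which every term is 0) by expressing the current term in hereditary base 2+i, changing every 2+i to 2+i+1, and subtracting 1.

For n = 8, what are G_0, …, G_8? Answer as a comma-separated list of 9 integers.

8, 80, 553, 6310, 93395, 1647195, 33554571, 774841151, 20000000211

i=0: 8 = 2^(2 + 1) (b=2); 2→3: 3^(3 + 1) = 81; 81−1 = 80
i=1: 80 = 2·3^3 + 2·3^2 + 2·3 + 2 (b=3); 3→4: 2·4^4 + 2·4^2 + 2·4 + 2 = 554; 554−1 = 553
i=2: 553 = 2·4^4 + 2·4^2 + 2·4 + 1 (b=4); 4→5: 2·5^5 + 2·5^2 + 2·5 + 1 = 6311; 6311−1 = 6310
i=3: 6310 = 2·5^5 + 2·5^2 + 2·5 (b=5); 5→6: 2·6^6 + 2·6^2 + 2·6 = 93396; 93396−1 = 93395
i=4: 93395 = 2·6^6 + 2·6^2 + 6 + 5 (b=6); 6→7: 2·7^7 + 2·7^2 + 7 + 5 = 1647196; 1647196−1 = 1647195
i=5: 1647195 = 2·7^7 + 2·7^2 + 7 + 4 (b=7); 7→8: 2·8^8 + 2·8^2 + 8 + 4 = 33554572; 33554572−1 = 33554571
i=6: 33554571 = 2·8^8 + 2·8^2 + 8 + 3 (b=8); 8→9: 2·9^9 + 2·9^2 + 9 + 3 = 774841152; 774841152−1 = 774841151
i=7: 774841151 = 2·9^9 + 2·9^2 + 9 + 2 (b=9); 9→10: 2·10^10 + 2·10^2 + 10 + 2 = 20000000212; 20000000212−1 = 20000000211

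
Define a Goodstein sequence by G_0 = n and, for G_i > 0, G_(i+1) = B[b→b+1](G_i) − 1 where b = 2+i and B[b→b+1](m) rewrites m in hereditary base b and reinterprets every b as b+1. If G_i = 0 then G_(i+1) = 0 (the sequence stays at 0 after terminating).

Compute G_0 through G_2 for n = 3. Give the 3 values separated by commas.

step 0: 3 = 2 + 1; sub 3 for 2: 3 + 1; = 4; G_1 = 4−1 = 3
step 1: 3 = 3; sub 4 for 3: 4; = 4; G_2 = 4−1 = 3

3, 3, 3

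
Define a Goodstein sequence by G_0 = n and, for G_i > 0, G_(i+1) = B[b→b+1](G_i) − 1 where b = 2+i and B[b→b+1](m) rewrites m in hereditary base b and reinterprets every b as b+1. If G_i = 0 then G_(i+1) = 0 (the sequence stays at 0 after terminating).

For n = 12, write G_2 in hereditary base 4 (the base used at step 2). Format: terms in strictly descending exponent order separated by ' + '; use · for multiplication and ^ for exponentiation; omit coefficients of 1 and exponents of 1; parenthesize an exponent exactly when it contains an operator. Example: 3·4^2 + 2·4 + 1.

[0] 12 ≡ 2^(2 + 1) + 2^2 (base 2). Lift 3: 108. −1: 107.
[1] 107 ≡ 3^(3 + 1) + 2·3^2 + 2·3 + 2 (base 3). Lift 4: 1066. −1: 1065.
[2] 1065 ≡ 4^(4 + 1) + 2·4^2 + 2·4 + 1 (base 4). Lift 5: 15686. −1: 15685.

4^(4 + 1) + 2·4^2 + 2·4 + 1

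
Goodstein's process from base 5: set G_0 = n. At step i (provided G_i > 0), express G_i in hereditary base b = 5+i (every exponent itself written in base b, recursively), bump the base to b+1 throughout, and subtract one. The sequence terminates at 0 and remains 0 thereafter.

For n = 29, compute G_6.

i=0: 29 = 5^2 + 4 (b=5); 5→6: 6^2 + 4 = 40; 40−1 = 39
i=1: 39 = 6^2 + 3 (b=6); 6→7: 7^2 + 3 = 52; 52−1 = 51
i=2: 51 = 7^2 + 2 (b=7); 7→8: 8^2 + 2 = 66; 66−1 = 65
i=3: 65 = 8^2 + 1 (b=8); 8→9: 9^2 + 1 = 82; 82−1 = 81
i=4: 81 = 9^2 (b=9); 9→10: 10^2 = 100; 100−1 = 99
i=5: 99 = 9·10 + 9 (b=10); 10→11: 9·11 + 9 = 108; 108−1 = 107
i=6: 107 = 9·11 + 8 (b=11); 11→12: 9·12 + 8 = 116; 116−1 = 115

107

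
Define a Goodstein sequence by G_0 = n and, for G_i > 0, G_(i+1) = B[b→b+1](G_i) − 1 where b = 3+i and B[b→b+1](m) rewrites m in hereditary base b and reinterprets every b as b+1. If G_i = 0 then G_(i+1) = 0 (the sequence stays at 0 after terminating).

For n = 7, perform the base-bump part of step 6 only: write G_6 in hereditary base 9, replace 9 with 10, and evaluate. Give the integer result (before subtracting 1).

step 0: 7 = 2·3 + 1; sub 4 for 3: 2·4 + 1; = 9; G_1 = 9−1 = 8
step 1: 8 = 2·4; sub 5 for 4: 2·5; = 10; G_2 = 10−1 = 9
step 2: 9 = 5 + 4; sub 6 for 5: 6 + 4; = 10; G_3 = 10−1 = 9
step 3: 9 = 6 + 3; sub 7 for 6: 7 + 3; = 10; G_4 = 10−1 = 9
step 4: 9 = 7 + 2; sub 8 for 7: 8 + 2; = 10; G_5 = 10−1 = 9
step 5: 9 = 8 + 1; sub 9 for 8: 9 + 1; = 10; G_6 = 10−1 = 9

10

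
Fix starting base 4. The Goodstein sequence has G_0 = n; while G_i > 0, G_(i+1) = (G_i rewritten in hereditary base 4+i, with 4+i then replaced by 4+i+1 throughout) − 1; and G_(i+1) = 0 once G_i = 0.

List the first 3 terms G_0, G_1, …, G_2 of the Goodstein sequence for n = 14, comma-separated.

G_0 = 14. HB_4(14) = 3·4 + 2. Bump = 17. G_1 = 16.
G_1 = 16. HB_5(16) = 3·5 + 1. Bump = 19. G_2 = 18.

14, 16, 18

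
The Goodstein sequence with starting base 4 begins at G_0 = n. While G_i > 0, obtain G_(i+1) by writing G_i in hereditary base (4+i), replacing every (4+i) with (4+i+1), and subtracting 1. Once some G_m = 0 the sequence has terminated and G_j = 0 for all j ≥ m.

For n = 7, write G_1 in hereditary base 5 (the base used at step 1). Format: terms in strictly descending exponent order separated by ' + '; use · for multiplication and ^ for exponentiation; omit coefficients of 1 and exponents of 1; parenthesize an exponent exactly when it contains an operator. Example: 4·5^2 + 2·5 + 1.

5 + 2

7 —HB4→ 4 + 3 —bump→ 5 + 3 = 8 —(−1)→ 7
7 —HB5→ 5 + 2 —bump→ 6 + 2 = 8 —(−1)→ 7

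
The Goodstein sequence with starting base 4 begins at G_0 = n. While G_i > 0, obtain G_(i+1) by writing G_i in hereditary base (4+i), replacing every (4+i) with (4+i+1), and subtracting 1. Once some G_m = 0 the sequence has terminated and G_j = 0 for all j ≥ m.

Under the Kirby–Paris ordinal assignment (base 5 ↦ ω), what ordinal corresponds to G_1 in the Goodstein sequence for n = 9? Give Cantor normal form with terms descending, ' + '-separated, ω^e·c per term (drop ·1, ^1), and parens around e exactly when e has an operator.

ω·2

(0) 9|_4 = 2·4 + 1 ↦ 2·5 + 1|_5 = 11 ⇒ 10
(1) 10|_5 = 2·5 ↦ 2·6|_6 = 12 ⇒ 11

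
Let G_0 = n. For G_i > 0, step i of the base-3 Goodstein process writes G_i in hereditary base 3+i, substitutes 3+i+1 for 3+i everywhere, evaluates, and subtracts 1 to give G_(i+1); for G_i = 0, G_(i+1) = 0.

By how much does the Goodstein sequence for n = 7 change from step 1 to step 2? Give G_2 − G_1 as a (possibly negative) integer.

1

G_0 = 7. HB_3(7) = 2·3 + 1. Bump = 9. G_1 = 8.
G_1 = 8. HB_4(8) = 2·4. Bump = 10. G_2 = 9.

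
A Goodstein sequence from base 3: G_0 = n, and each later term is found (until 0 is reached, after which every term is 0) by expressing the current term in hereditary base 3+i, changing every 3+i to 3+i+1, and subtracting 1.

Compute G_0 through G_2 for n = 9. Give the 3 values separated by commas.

(0) 9|_3 = 3^2 ↦ 4^2|_4 = 16 ⇒ 15
(1) 15|_4 = 3·4 + 3 ↦ 3·5 + 3|_5 = 18 ⇒ 17

9, 15, 17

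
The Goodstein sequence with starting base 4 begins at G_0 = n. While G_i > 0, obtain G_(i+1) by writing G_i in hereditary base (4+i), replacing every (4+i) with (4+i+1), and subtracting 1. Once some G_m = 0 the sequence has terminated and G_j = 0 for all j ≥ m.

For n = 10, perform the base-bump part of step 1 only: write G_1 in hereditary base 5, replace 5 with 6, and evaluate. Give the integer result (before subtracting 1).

step 0: 10 = 2·4 + 2; sub 5 for 4: 2·5 + 2; = 12; G_1 = 12−1 = 11
step 1: 11 = 2·5 + 1; sub 6 for 5: 2·6 + 1; = 13; G_2 = 13−1 = 12

13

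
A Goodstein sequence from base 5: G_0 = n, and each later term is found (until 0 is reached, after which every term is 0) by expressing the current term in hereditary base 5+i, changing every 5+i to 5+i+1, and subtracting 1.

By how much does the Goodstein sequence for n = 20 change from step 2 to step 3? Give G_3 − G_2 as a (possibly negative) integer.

2

i=0: 20 = 4·5 (b=5); 5→6: 4·6 = 24; 24−1 = 23
i=1: 23 = 3·6 + 5 (b=6); 6→7: 3·7 + 5 = 26; 26−1 = 25
i=2: 25 = 3·7 + 4 (b=7); 7→8: 3·8 + 4 = 28; 28−1 = 27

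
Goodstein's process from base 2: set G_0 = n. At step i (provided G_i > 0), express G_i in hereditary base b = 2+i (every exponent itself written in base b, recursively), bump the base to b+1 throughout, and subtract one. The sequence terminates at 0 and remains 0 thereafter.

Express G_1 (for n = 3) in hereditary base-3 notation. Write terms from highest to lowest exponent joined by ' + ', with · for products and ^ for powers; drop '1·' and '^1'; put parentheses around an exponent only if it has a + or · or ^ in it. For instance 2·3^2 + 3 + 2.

G_0 = 3. HB_2(3) = 2 + 1. Bump = 4. G_1 = 3.
G_1 = 3. HB_3(3) = 3. Bump = 4. G_2 = 3.

3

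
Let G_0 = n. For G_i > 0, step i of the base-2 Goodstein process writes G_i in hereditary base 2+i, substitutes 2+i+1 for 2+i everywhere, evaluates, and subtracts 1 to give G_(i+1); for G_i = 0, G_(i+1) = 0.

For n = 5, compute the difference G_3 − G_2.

step 0: 5 = 2^2 + 1; sub 3 for 2: 3^3 + 1; = 28; G_1 = 28−1 = 27
step 1: 27 = 3^3; sub 4 for 3: 4^4; = 256; G_2 = 256−1 = 255
step 2: 255 = 3·4^3 + 3·4^2 + 3·4 + 3; sub 5 for 4: 3·5^3 + 3·5^2 + 3·5 + 3; = 468; G_3 = 468−1 = 467

212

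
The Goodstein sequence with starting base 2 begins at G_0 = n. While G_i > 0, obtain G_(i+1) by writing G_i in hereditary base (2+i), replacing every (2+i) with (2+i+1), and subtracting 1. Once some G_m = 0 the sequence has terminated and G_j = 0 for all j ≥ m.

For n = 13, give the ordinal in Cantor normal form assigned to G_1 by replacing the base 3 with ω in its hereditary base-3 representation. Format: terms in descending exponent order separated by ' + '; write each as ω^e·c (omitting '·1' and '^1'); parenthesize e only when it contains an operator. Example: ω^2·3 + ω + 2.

G_0=13  [base 2] 2^(2 + 1) + 2^2 + 1  →[2↦3]→  3^(3 + 1) + 3^3 + 1 = 109  −1 ⇒ G_1=108
G_1=108  [base 3] 3^(3 + 1) + 3^3  →[3↦4]→  4^(4 + 1) + 4^4 = 1280  −1 ⇒ G_2=1279

ω^(ω + 1) + ω^ω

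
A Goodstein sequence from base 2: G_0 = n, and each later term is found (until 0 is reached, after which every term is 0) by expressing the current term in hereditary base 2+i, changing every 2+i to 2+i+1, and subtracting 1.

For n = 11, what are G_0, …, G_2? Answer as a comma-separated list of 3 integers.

step 0: 11 = 2^(2 + 1) + 2 + 1; sub 3 for 2: 3^(3 + 1) + 3 + 1; = 85; G_1 = 85−1 = 84
step 1: 84 = 3^(3 + 1) + 3; sub 4 for 3: 4^(4 + 1) + 4; = 1028; G_2 = 1028−1 = 1027

11, 84, 1027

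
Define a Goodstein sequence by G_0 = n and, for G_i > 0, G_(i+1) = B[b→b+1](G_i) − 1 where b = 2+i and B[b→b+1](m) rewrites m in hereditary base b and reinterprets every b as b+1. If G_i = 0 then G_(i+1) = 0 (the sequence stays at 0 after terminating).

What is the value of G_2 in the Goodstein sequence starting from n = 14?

1281

G_0 = 14. HB_2(14) = 2^(2 + 1) + 2^2 + 2. Bump = 111. G_1 = 110.
G_1 = 110. HB_3(110) = 3^(3 + 1) + 3^3 + 2. Bump = 1282. G_2 = 1281.
G_2 = 1281. HB_4(1281) = 4^(4 + 1) + 4^4 + 1. Bump = 18751. G_3 = 18750.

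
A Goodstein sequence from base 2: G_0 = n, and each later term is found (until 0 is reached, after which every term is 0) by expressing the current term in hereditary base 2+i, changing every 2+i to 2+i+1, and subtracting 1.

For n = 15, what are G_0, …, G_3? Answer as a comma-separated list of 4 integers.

15 —HB2→ 2^(2 + 1) + 2^2 + 2 + 1 —bump→ 3^(3 + 1) + 3^3 + 3 + 1 = 112 —(−1)→ 111
111 —HB3→ 3^(3 + 1) + 3^3 + 3 —bump→ 4^(4 + 1) + 4^4 + 4 = 1284 —(−1)→ 1283
1283 —HB4→ 4^(4 + 1) + 4^4 + 3 —bump→ 5^(5 + 1) + 5^5 + 3 = 18753 —(−1)→ 18752

15, 111, 1283, 18752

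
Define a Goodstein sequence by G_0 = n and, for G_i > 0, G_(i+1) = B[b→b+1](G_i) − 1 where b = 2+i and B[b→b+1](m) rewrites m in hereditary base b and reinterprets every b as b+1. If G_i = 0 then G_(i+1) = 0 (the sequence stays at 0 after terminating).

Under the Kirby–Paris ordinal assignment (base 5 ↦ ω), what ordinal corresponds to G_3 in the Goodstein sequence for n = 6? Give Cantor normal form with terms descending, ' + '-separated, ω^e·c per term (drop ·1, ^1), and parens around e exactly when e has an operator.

ω^ω

[0] 6 ≡ 2^2 + 2 (base 2). Lift 3: 30. −1: 29.
[1] 29 ≡ 3^3 + 2 (base 3). Lift 4: 258. −1: 257.
[2] 257 ≡ 4^4 + 1 (base 4). Lift 5: 3126. −1: 3125.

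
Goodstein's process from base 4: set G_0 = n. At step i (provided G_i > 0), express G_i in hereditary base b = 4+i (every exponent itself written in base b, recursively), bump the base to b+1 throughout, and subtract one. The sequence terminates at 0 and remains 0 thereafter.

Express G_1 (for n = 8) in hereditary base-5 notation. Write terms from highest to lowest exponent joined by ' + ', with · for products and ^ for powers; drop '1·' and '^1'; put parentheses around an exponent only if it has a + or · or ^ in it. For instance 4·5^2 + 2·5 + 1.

5 + 4

step 0: 8 = 2·4; sub 5 for 4: 2·5; = 10; G_1 = 10−1 = 9
step 1: 9 = 5 + 4; sub 6 for 5: 6 + 4; = 10; G_2 = 10−1 = 9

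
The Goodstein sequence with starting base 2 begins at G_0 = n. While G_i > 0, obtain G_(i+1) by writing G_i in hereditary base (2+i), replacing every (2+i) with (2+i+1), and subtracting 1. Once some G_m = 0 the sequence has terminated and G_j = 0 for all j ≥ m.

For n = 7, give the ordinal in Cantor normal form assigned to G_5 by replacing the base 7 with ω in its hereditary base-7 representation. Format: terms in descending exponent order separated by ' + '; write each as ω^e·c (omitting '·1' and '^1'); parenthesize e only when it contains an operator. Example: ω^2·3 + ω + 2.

7 —HB2→ 2^2 + 2 + 1 —bump→ 3^3 + 3 + 1 = 31 —(−1)→ 30
30 —HB3→ 3^3 + 3 —bump→ 4^4 + 4 = 260 —(−1)→ 259
259 —HB4→ 4^4 + 3 —bump→ 5^5 + 3 = 3128 —(−1)→ 3127
3127 —HB5→ 5^5 + 2 —bump→ 6^6 + 2 = 46658 —(−1)→ 46657
46657 —HB6→ 6^6 + 1 —bump→ 7^7 + 1 = 823544 —(−1)→ 823543
823543 —HB7→ 7^7 —bump→ 8^8 = 16777216 —(−1)→ 16777215

ω^ω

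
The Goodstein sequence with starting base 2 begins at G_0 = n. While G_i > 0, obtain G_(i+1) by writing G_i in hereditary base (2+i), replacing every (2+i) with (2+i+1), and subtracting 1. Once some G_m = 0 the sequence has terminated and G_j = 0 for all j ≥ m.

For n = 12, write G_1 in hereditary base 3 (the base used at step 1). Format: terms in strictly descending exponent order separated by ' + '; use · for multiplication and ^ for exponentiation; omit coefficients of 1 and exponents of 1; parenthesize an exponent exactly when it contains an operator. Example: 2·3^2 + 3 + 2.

3^(3 + 1) + 2·3^2 + 2·3 + 2

i=0: 12 = 2^(2 + 1) + 2^2 (b=2); 2→3: 3^(3 + 1) + 3^3 = 108; 108−1 = 107
i=1: 107 = 3^(3 + 1) + 2·3^2 + 2·3 + 2 (b=3); 3→4: 4^(4 + 1) + 2·4^2 + 2·4 + 2 = 1066; 1066−1 = 1065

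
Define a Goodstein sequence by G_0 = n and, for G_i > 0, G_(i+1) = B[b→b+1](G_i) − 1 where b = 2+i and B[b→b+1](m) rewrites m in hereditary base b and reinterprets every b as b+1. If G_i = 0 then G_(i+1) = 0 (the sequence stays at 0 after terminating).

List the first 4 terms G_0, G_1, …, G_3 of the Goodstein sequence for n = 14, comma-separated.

14, 110, 1281, 18750

base 2: 14 = 2^(2 + 1) + 2^2 + 2; at 3: 3^(3 + 1) + 3^3 + 3 = 111; next = 110
base 3: 110 = 3^(3 + 1) + 3^3 + 2; at 4: 4^(4 + 1) + 4^4 + 2 = 1282; next = 1281
base 4: 1281 = 4^(4 + 1) + 4^4 + 1; at 5: 5^(5 + 1) + 5^5 + 1 = 18751; next = 18750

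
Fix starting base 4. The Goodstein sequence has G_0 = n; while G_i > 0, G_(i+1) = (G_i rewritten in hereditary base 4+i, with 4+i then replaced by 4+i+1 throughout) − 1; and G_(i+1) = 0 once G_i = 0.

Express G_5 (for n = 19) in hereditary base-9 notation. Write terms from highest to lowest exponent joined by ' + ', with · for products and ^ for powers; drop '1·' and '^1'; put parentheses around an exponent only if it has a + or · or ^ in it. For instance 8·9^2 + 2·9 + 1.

7·9 + 6

i=0: 19 = 4^2 + 3 (b=4); 4→5: 5^2 + 3 = 28; 28−1 = 27
i=1: 27 = 5^2 + 2 (b=5); 5→6: 6^2 + 2 = 38; 38−1 = 37
i=2: 37 = 6^2 + 1 (b=6); 6→7: 7^2 + 1 = 50; 50−1 = 49
i=3: 49 = 7^2 (b=7); 7→8: 8^2 = 64; 64−1 = 63
i=4: 63 = 7·8 + 7 (b=8); 8→9: 7·9 + 7 = 70; 70−1 = 69
i=5: 69 = 7·9 + 6 (b=9); 9→10: 7·10 + 6 = 76; 76−1 = 75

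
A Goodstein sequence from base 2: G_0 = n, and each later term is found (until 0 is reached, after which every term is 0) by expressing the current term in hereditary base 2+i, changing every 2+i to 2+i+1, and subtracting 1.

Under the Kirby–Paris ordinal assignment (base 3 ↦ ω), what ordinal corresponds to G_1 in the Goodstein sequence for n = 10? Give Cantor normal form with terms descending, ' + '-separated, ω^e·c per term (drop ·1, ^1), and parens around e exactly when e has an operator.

ω^(ω + 1) + 2

step 0: 10 = 2^(2 + 1) + 2; sub 3 for 2: 3^(3 + 1) + 3; = 84; G_1 = 84−1 = 83
step 1: 83 = 3^(3 + 1) + 2; sub 4 for 3: 4^(4 + 1) + 2; = 1026; G_2 = 1026−1 = 1025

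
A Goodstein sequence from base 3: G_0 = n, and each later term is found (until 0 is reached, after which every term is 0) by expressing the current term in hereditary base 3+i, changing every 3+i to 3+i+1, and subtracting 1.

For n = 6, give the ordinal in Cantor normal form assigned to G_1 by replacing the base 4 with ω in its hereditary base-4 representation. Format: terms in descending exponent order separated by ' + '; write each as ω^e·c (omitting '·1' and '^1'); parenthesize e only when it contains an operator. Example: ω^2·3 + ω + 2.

ω + 3

step 0: 6 = 2·3; sub 4 for 3: 2·4; = 8; G_1 = 8−1 = 7
step 1: 7 = 4 + 3; sub 5 for 4: 5 + 3; = 8; G_2 = 8−1 = 7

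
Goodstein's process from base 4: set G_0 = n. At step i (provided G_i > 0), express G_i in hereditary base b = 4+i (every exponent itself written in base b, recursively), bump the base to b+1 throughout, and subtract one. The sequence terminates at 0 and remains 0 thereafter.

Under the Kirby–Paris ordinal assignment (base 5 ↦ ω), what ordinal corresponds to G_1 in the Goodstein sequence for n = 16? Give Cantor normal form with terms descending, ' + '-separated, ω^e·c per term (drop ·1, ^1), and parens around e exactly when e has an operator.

base 4: 16 = 4^2; at 5: 5^2 = 25; next = 24
base 5: 24 = 4·5 + 4; at 6: 4·6 + 4 = 28; next = 27

ω·4 + 4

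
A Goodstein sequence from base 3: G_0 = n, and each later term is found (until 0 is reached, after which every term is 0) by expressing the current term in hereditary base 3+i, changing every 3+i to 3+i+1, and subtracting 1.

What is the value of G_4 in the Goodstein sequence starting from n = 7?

9

7 —HB3→ 2·3 + 1 —bump→ 2·4 + 1 = 9 —(−1)→ 8
8 —HB4→ 2·4 —bump→ 2·5 = 10 —(−1)→ 9
9 —HB5→ 5 + 4 —bump→ 6 + 4 = 10 —(−1)→ 9
9 —HB6→ 6 + 3 —bump→ 7 + 3 = 10 —(−1)→ 9
9 —HB7→ 7 + 2 —bump→ 8 + 2 = 10 —(−1)→ 9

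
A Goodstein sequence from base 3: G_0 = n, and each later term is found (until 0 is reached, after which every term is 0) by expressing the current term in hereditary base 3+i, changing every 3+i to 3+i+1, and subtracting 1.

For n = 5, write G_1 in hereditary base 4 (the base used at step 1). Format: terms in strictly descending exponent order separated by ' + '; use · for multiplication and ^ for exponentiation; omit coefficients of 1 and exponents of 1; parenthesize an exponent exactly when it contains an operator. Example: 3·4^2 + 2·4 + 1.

(0) 5|_3 = 3 + 2 ↦ 4 + 2|_4 = 6 ⇒ 5
(1) 5|_4 = 4 + 1 ↦ 5 + 1|_5 = 6 ⇒ 5

4 + 1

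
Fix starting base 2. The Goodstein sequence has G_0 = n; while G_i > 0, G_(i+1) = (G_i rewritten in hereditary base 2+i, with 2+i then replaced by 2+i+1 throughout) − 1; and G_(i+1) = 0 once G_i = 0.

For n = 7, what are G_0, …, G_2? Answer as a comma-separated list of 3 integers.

7, 30, 259

G_0 = 7. HB_2(7) = 2^2 + 2 + 1. Bump = 31. G_1 = 30.
G_1 = 30. HB_3(30) = 3^3 + 3. Bump = 260. G_2 = 259.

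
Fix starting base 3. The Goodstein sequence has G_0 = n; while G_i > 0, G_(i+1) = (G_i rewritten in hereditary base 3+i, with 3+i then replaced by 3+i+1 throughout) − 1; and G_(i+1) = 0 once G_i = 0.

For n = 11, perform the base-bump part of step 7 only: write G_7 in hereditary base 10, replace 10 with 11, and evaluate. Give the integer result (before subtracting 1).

[0] 11 ≡ 3^2 + 2 (base 3). Lift 4: 18. −1: 17.
[1] 17 ≡ 4^2 + 1 (base 4). Lift 5: 26. −1: 25.
[2] 25 ≡ 5^2 (base 5). Lift 6: 36. −1: 35.
[3] 35 ≡ 5·6 + 5 (base 6). Lift 7: 40. −1: 39.
[4] 39 ≡ 5·7 + 4 (base 7). Lift 8: 44. −1: 43.
[5] 43 ≡ 5·8 + 3 (base 8). Lift 9: 48. −1: 47.
[6] 47 ≡ 5·9 + 2 (base 9). Lift 10: 52. −1: 51.

56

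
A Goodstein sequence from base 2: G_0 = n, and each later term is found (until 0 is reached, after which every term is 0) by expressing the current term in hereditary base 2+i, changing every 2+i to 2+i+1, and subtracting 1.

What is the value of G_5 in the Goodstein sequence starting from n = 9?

2471826

(0) 9|_2 = 2^(2 + 1) + 1 ↦ 3^(3 + 1) + 1|_3 = 82 ⇒ 81
(1) 81|_3 = 3^(3 + 1) ↦ 4^(4 + 1)|_4 = 1024 ⇒ 1023
(2) 1023|_4 = 3·4^4 + 3·4^3 + 3·4^2 + 3·4 + 3 ↦ 3·5^5 + 3·5^3 + 3·5^2 + 3·5 + 3|_5 = 9843 ⇒ 9842
(3) 9842|_5 = 3·5^5 + 3·5^3 + 3·5^2 + 3·5 + 2 ↦ 3·6^6 + 3·6^3 + 3·6^2 + 3·6 + 2|_6 = 140744 ⇒ 140743
(4) 140743|_6 = 3·6^6 + 3·6^3 + 3·6^2 + 3·6 + 1 ↦ 3·7^7 + 3·7^3 + 3·7^2 + 3·7 + 1|_7 = 2471827 ⇒ 2471826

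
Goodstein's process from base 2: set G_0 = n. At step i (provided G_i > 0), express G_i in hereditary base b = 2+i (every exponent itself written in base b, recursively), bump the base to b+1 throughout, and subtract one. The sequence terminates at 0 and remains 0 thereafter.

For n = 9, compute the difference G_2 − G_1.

942

G_0 = 9. HB_2(9) = 2^(2 + 1) + 1. Bump = 82. G_1 = 81.
G_1 = 81. HB_3(81) = 3^(3 + 1). Bump = 1024. G_2 = 1023.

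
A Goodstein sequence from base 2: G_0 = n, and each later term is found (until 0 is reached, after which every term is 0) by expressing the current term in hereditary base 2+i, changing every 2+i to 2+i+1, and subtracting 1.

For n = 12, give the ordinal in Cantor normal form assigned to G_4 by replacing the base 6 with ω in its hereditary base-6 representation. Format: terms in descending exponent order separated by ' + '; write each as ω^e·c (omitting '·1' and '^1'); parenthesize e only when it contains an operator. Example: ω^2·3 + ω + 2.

G_0 = 12. HB_2(12) = 2^(2 + 1) + 2^2. Bump = 108. G_1 = 107.
G_1 = 107. HB_3(107) = 3^(3 + 1) + 2·3^2 + 2·3 + 2. Bump = 1066. G_2 = 1065.
G_2 = 1065. HB_4(1065) = 4^(4 + 1) + 2·4^2 + 2·4 + 1. Bump = 15686. G_3 = 15685.
G_3 = 15685. HB_5(15685) = 5^(5 + 1) + 2·5^2 + 2·5. Bump = 280020. G_4 = 280019.

ω^(ω + 1) + ω^2·2 + ω + 5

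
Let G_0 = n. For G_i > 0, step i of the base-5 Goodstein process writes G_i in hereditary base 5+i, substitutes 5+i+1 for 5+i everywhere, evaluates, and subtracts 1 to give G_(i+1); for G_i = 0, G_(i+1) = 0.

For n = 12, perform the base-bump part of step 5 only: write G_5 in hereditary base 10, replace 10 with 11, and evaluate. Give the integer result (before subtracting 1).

16

base 5: 12 = 2·5 + 2; at 6: 2·6 + 2 = 14; next = 13
base 6: 13 = 2·6 + 1; at 7: 2·7 + 1 = 15; next = 14
base 7: 14 = 2·7; at 8: 2·8 = 16; next = 15
base 8: 15 = 8 + 7; at 9: 9 + 7 = 16; next = 15
base 9: 15 = 9 + 6; at 10: 10 + 6 = 16; next = 15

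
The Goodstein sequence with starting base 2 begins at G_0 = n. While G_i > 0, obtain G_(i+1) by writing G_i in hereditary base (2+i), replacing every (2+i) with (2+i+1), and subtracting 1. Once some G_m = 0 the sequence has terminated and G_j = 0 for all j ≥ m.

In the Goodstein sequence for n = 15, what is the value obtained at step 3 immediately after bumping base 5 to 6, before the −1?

G_0 = 15. HB_2(15) = 2^(2 + 1) + 2^2 + 2 + 1. Bump = 112. G_1 = 111.
G_1 = 111. HB_3(111) = 3^(3 + 1) + 3^3 + 3. Bump = 1284. G_2 = 1283.
G_2 = 1283. HB_4(1283) = 4^(4 + 1) + 4^4 + 3. Bump = 18753. G_3 = 18752.

326594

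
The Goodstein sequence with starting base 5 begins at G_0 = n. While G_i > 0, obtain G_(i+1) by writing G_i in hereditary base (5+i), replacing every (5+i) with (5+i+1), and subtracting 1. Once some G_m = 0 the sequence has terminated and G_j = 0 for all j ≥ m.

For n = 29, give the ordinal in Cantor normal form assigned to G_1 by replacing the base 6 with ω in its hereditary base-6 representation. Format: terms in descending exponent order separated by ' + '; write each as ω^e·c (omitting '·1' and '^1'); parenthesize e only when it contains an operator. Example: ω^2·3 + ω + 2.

ω^2 + 3

i=0: 29 = 5^2 + 4 (b=5); 5→6: 6^2 + 4 = 40; 40−1 = 39
i=1: 39 = 6^2 + 3 (b=6); 6→7: 7^2 + 3 = 52; 52−1 = 51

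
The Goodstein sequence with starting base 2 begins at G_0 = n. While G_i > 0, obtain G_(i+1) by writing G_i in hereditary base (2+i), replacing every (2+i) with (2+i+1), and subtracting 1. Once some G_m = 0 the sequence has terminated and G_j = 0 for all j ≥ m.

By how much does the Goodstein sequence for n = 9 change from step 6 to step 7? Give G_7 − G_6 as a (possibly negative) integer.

1111930522

i=0: 9 = 2^(2 + 1) + 1 (b=2); 2→3: 3^(3 + 1) + 1 = 82; 82−1 = 81
i=1: 81 = 3^(3 + 1) (b=3); 3→4: 4^(4 + 1) = 1024; 1024−1 = 1023
i=2: 1023 = 3·4^4 + 3·4^3 + 3·4^2 + 3·4 + 3 (b=4); 4→5: 3·5^5 + 3·5^3 + 3·5^2 + 3·5 + 3 = 9843; 9843−1 = 9842
i=3: 9842 = 3·5^5 + 3·5^3 + 3·5^2 + 3·5 + 2 (b=5); 5→6: 3·6^6 + 3·6^3 + 3·6^2 + 3·6 + 2 = 140744; 140744−1 = 140743
i=4: 140743 = 3·6^6 + 3·6^3 + 3·6^2 + 3·6 + 1 (b=6); 6→7: 3·7^7 + 3·7^3 + 3·7^2 + 3·7 + 1 = 2471827; 2471827−1 = 2471826
i=5: 2471826 = 3·7^7 + 3·7^3 + 3·7^2 + 3·7 (b=7); 7→8: 3·8^8 + 3·8^3 + 3·8^2 + 3·8 = 50333400; 50333400−1 = 50333399
i=6: 50333399 = 3·8^8 + 3·8^3 + 3·8^2 + 2·8 + 7 (b=8); 8→9: 3·9^9 + 3·9^3 + 3·9^2 + 2·9 + 7 = 1162263922; 1162263922−1 = 1162263921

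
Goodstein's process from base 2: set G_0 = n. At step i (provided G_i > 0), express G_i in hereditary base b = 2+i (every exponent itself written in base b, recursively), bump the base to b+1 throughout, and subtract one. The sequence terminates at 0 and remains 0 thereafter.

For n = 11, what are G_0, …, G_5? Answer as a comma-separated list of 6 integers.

11, 84, 1027, 15627, 279937, 5764801

base 2: 11 = 2^(2 + 1) + 2 + 1; at 3: 3^(3 + 1) + 3 + 1 = 85; next = 84
base 3: 84 = 3^(3 + 1) + 3; at 4: 4^(4 + 1) + 4 = 1028; next = 1027
base 4: 1027 = 4^(4 + 1) + 3; at 5: 5^(5 + 1) + 3 = 15628; next = 15627
base 5: 15627 = 5^(5 + 1) + 2; at 6: 6^(6 + 1) + 2 = 279938; next = 279937
base 6: 279937 = 6^(6 + 1) + 1; at 7: 7^(7 + 1) + 1 = 5764802; next = 5764801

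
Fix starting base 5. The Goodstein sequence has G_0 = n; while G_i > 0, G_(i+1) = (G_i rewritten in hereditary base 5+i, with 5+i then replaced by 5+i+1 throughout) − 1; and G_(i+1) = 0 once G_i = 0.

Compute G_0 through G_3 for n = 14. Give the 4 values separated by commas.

step 0: 14 = 2·5 + 4; sub 6 for 5: 2·6 + 4; = 16; G_1 = 16−1 = 15
step 1: 15 = 2·6 + 3; sub 7 for 6: 2·7 + 3; = 17; G_2 = 17−1 = 16
step 2: 16 = 2·7 + 2; sub 8 for 7: 2·8 + 2; = 18; G_3 = 18−1 = 17

14, 15, 16, 17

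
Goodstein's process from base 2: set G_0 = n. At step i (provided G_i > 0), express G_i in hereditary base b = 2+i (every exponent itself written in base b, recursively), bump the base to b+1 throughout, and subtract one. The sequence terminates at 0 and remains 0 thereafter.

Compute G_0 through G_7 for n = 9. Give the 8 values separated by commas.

(0) 9|_2 = 2^(2 + 1) + 1 ↦ 3^(3 + 1) + 1|_3 = 82 ⇒ 81
(1) 81|_3 = 3^(3 + 1) ↦ 4^(4 + 1)|_4 = 1024 ⇒ 1023
(2) 1023|_4 = 3·4^4 + 3·4^3 + 3·4^2 + 3·4 + 3 ↦ 3·5^5 + 3·5^3 + 3·5^2 + 3·5 + 3|_5 = 9843 ⇒ 9842
(3) 9842|_5 = 3·5^5 + 3·5^3 + 3·5^2 + 3·5 + 2 ↦ 3·6^6 + 3·6^3 + 3·6^2 + 3·6 + 2|_6 = 140744 ⇒ 140743
(4) 140743|_6 = 3·6^6 + 3·6^3 + 3·6^2 + 3·6 + 1 ↦ 3·7^7 + 3·7^3 + 3·7^2 + 3·7 + 1|_7 = 2471827 ⇒ 2471826
(5) 2471826|_7 = 3·7^7 + 3·7^3 + 3·7^2 + 3·7 ↦ 3·8^8 + 3·8^3 + 3·8^2 + 3·8|_8 = 50333400 ⇒ 50333399
(6) 50333399|_8 = 3·8^8 + 3·8^3 + 3·8^2 + 2·8 + 7 ↦ 3·9^9 + 3·9^3 + 3·9^2 + 2·9 + 7|_9 = 1162263922 ⇒ 1162263921

9, 81, 1023, 9842, 140743, 2471826, 50333399, 1162263921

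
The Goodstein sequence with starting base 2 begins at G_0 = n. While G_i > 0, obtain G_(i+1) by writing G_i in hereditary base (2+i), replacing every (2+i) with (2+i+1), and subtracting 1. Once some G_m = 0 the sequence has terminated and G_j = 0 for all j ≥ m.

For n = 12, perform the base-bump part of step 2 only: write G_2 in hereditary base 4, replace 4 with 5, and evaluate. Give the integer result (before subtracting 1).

i=0: 12 = 2^(2 + 1) + 2^2 (b=2); 2→3: 3^(3 + 1) + 3^3 = 108; 108−1 = 107
i=1: 107 = 3^(3 + 1) + 2·3^2 + 2·3 + 2 (b=3); 3→4: 4^(4 + 1) + 2·4^2 + 2·4 + 2 = 1066; 1066−1 = 1065

15686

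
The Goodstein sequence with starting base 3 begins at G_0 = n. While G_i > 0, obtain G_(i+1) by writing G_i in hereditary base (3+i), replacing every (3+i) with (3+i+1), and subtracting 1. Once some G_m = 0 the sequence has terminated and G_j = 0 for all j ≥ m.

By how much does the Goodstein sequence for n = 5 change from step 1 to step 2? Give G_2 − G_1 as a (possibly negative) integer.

0

5 —HB3→ 3 + 2 —bump→ 4 + 2 = 6 —(−1)→ 5
5 —HB4→ 4 + 1 —bump→ 5 + 1 = 6 —(−1)→ 5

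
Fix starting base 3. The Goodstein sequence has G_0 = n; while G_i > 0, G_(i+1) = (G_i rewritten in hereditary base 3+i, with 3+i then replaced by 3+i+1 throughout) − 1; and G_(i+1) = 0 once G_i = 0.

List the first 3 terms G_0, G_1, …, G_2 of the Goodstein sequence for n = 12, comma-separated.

12, 19, 27

(0) 12|_3 = 3^2 + 3 ↦ 4^2 + 4|_4 = 20 ⇒ 19
(1) 19|_4 = 4^2 + 3 ↦ 5^2 + 3|_5 = 28 ⇒ 27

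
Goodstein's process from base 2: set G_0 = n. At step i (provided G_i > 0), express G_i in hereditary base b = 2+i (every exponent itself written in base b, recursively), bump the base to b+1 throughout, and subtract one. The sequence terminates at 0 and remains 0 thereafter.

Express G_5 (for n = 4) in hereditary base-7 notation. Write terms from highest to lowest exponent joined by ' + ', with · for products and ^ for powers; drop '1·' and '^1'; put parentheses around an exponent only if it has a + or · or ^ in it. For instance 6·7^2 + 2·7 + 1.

step 0: 4 = 2^2; sub 3 for 2: 3^3; = 27; G_1 = 27−1 = 26
step 1: 26 = 2·3^2 + 2·3 + 2; sub 4 for 3: 2·4^2 + 2·4 + 2; = 42; G_2 = 42−1 = 41
step 2: 41 = 2·4^2 + 2·4 + 1; sub 5 for 4: 2·5^2 + 2·5 + 1; = 61; G_3 = 61−1 = 60
step 3: 60 = 2·5^2 + 2·5; sub 6 for 5: 2·6^2 + 2·6; = 84; G_4 = 84−1 = 83
step 4: 83 = 2·6^2 + 6 + 5; sub 7 for 6: 2·7^2 + 7 + 5; = 110; G_5 = 110−1 = 109
step 5: 109 = 2·7^2 + 7 + 4; sub 8 for 7: 2·8^2 + 8 + 4; = 140; G_6 = 140−1 = 139

2·7^2 + 7 + 4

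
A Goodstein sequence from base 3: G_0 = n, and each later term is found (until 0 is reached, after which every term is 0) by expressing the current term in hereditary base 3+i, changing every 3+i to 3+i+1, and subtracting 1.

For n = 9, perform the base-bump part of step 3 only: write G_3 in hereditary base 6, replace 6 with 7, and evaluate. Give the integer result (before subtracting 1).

22

G_0 = 9. HB_3(9) = 3^2. Bump = 16. G_1 = 15.
G_1 = 15. HB_4(15) = 3·4 + 3. Bump = 18. G_2 = 17.
G_2 = 17. HB_5(17) = 3·5 + 2. Bump = 20. G_3 = 19.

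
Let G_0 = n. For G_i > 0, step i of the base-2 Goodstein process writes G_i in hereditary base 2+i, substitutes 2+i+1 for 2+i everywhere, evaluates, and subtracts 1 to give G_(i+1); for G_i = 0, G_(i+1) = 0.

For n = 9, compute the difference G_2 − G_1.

942

(0) 9|_2 = 2^(2 + 1) + 1 ↦ 3^(3 + 1) + 1|_3 = 82 ⇒ 81
(1) 81|_3 = 3^(3 + 1) ↦ 4^(4 + 1)|_4 = 1024 ⇒ 1023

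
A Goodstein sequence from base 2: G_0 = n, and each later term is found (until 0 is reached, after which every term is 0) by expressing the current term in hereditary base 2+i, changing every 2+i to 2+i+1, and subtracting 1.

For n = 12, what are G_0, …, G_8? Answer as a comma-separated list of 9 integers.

12, 107, 1065, 15685, 280019, 5764910, 134217867, 3486784574, 100000000211

i=0: 12 = 2^(2 + 1) + 2^2 (b=2); 2→3: 3^(3 + 1) + 3^3 = 108; 108−1 = 107
i=1: 107 = 3^(3 + 1) + 2·3^2 + 2·3 + 2 (b=3); 3→4: 4^(4 + 1) + 2·4^2 + 2·4 + 2 = 1066; 1066−1 = 1065
i=2: 1065 = 4^(4 + 1) + 2·4^2 + 2·4 + 1 (b=4); 4→5: 5^(5 + 1) + 2·5^2 + 2·5 + 1 = 15686; 15686−1 = 15685
i=3: 15685 = 5^(5 + 1) + 2·5^2 + 2·5 (b=5); 5→6: 6^(6 + 1) + 2·6^2 + 2·6 = 280020; 280020−1 = 280019
i=4: 280019 = 6^(6 + 1) + 2·6^2 + 6 + 5 (b=6); 6→7: 7^(7 + 1) + 2·7^2 + 7 + 5 = 5764911; 5764911−1 = 5764910
i=5: 5764910 = 7^(7 + 1) + 2·7^2 + 7 + 4 (b=7); 7→8: 8^(8 + 1) + 2·8^2 + 8 + 4 = 134217868; 134217868−1 = 134217867
i=6: 134217867 = 8^(8 + 1) + 2·8^2 + 8 + 3 (b=8); 8→9: 9^(9 + 1) + 2·9^2 + 9 + 3 = 3486784575; 3486784575−1 = 3486784574
i=7: 3486784574 = 9^(9 + 1) + 2·9^2 + 9 + 2 (b=9); 9→10: 10^(10 + 1) + 2·10^2 + 10 + 2 = 100000000212; 100000000212−1 = 100000000211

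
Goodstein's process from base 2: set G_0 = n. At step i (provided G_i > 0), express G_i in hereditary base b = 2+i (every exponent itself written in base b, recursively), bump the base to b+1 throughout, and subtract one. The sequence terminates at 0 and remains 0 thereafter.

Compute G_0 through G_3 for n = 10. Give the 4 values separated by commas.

10, 83, 1025, 15625

G_0 = 10. HB_2(10) = 2^(2 + 1) + 2. Bump = 84. G_1 = 83.
G_1 = 83. HB_3(83) = 3^(3 + 1) + 2. Bump = 1026. G_2 = 1025.
G_2 = 1025. HB_4(1025) = 4^(4 + 1) + 1. Bump = 15626. G_3 = 15625.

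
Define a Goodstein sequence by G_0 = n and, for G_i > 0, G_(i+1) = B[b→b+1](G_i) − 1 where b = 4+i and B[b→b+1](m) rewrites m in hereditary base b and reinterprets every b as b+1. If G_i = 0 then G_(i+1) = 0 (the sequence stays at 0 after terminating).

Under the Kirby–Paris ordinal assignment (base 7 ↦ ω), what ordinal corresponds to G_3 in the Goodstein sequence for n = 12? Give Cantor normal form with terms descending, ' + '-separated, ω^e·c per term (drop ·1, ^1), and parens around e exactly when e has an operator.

ω·2 + 2

i=0: 12 = 3·4 (b=4); 4→5: 3·5 = 15; 15−1 = 14
i=1: 14 = 2·5 + 4 (b=5); 5→6: 2·6 + 4 = 16; 16−1 = 15
i=2: 15 = 2·6 + 3 (b=6); 6→7: 2·7 + 3 = 17; 17−1 = 16
i=3: 16 = 2·7 + 2 (b=7); 7→8: 2·8 + 2 = 18; 18−1 = 17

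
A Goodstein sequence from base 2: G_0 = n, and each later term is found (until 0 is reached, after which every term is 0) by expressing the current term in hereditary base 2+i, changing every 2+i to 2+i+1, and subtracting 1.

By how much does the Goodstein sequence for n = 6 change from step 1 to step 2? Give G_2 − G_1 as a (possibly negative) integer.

i=0: 6 = 2^2 + 2 (b=2); 2→3: 3^3 + 3 = 30; 30−1 = 29
i=1: 29 = 3^3 + 2 (b=3); 3→4: 4^4 + 2 = 258; 258−1 = 257

228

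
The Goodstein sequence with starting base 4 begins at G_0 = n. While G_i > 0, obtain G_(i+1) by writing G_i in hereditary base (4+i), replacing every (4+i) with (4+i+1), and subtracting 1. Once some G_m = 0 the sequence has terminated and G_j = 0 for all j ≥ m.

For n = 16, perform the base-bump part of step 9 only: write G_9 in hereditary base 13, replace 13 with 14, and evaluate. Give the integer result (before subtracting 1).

48

base 4: 16 = 4^2; at 5: 5^2 = 25; next = 24
base 5: 24 = 4·5 + 4; at 6: 4·6 + 4 = 28; next = 27
base 6: 27 = 4·6 + 3; at 7: 4·7 + 3 = 31; next = 30
base 7: 30 = 4·7 + 2; at 8: 4·8 + 2 = 34; next = 33
base 8: 33 = 4·8 + 1; at 9: 4·9 + 1 = 37; next = 36
base 9: 36 = 4·9; at 10: 4·10 = 40; next = 39
base 10: 39 = 3·10 + 9; at 11: 3·11 + 9 = 42; next = 41
base 11: 41 = 3·11 + 8; at 12: 3·12 + 8 = 44; next = 43
base 12: 43 = 3·12 + 7; at 13: 3·13 + 7 = 46; next = 45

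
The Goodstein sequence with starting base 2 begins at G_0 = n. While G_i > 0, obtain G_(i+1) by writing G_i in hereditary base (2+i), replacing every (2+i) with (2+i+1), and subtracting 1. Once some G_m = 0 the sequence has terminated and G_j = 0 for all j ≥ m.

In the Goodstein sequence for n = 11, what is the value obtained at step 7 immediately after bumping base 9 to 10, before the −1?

[0] 11 ≡ 2^(2 + 1) + 2 + 1 (base 2). Lift 3: 85. −1: 84.
[1] 84 ≡ 3^(3 + 1) + 3 (base 3). Lift 4: 1028. −1: 1027.
[2] 1027 ≡ 4^(4 + 1) + 3 (base 4). Lift 5: 15628. −1: 15627.
[3] 15627 ≡ 5^(5 + 1) + 2 (base 5). Lift 6: 279938. −1: 279937.
[4] 279937 ≡ 6^(6 + 1) + 1 (base 6). Lift 7: 5764802. −1: 5764801.
[5] 5764801 ≡ 7^(7 + 1) (base 7). Lift 8: 134217728. −1: 134217727.
[6] 134217727 ≡ 7·8^8 + 7·8^7 + 7·8^6 + 7·8^5 + 7·8^4 + 7·8^3 + 7·8^2 + 7·8 + 7 (base 8). Lift 9: 2749609303. −1: 2749609302.

70077777776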